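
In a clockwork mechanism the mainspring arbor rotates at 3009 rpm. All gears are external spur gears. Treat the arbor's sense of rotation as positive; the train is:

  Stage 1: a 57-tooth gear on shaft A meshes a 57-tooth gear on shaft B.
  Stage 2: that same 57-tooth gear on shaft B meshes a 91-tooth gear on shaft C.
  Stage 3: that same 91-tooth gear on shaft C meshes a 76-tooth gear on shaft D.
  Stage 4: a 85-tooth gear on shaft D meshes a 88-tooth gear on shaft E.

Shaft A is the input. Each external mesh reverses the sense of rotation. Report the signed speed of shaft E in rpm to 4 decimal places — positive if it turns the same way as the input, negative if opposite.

Stage 1 [57T→57T]: ω = 3009.0000×57/57 = 3009.0000 rpm, dir flips to −; running = −3009.0000
Stage 2 [57T→91T]: ω = 3009.0000×57/91 = 1884.7582 rpm, dir flips to +; running = +1884.7582
Stage 3 [91T→76T]: ω = 1884.7582×91/76 = 2256.7500 rpm, dir flips to −; running = −2256.7500
Stage 4 [85T→88T]: ω = 2256.7500×85/88 = 2179.8153 rpm, dir flips to +; running = +2179.8153

+2179.8153 rpm (same as input, |ω| = 2179.8153 rpm)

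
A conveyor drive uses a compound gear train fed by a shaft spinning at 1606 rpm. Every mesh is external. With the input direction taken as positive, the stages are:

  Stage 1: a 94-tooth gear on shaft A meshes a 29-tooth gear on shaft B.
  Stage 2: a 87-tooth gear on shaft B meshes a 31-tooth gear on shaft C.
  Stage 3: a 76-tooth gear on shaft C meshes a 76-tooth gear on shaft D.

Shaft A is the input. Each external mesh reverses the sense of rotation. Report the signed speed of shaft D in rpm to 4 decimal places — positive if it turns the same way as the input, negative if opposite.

Stage 1 [94T→29T]: ω = 1606.0000×94/29 = 5205.6552 rpm, dir flips to −; running = −5205.6552
Stage 2 [87T→31T]: ω = 5205.6552×87/31 = 14609.4194 rpm, dir flips to +; running = +14609.4194
Stage 3 [76T→76T]: ω = 14609.4194×76/76 = 14609.4194 rpm, dir flips to −; running = −14609.4194

-14609.4194 rpm (opposite to input, |ω| = 14609.4194 rpm)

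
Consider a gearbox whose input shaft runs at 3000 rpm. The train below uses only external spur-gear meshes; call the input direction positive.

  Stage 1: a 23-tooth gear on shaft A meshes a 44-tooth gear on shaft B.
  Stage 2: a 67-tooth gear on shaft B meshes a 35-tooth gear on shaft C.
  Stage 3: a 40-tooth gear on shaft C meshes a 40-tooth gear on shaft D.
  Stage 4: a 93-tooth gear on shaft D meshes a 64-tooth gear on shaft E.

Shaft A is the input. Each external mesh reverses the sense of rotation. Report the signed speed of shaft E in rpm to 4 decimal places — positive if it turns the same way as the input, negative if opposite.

Stage 1 [23T→44T]: ω = 3000.0000×23/44 = 1568.1818 rpm, dir flips to −; running = −1568.1818
Stage 2 [67T→35T]: ω = 1568.1818×67/35 = 3001.9481 rpm, dir flips to +; running = +3001.9481
Stage 3 [40T→40T]: ω = 3001.9481×40/40 = 3001.9481 rpm, dir flips to −; running = −3001.9481
Stage 4 [93T→64T]: ω = 3001.9481×93/64 = 4362.2058 rpm, dir flips to +; running = +4362.2058

+4362.2058 rpm (same as input, |ω| = 4362.2058 rpm)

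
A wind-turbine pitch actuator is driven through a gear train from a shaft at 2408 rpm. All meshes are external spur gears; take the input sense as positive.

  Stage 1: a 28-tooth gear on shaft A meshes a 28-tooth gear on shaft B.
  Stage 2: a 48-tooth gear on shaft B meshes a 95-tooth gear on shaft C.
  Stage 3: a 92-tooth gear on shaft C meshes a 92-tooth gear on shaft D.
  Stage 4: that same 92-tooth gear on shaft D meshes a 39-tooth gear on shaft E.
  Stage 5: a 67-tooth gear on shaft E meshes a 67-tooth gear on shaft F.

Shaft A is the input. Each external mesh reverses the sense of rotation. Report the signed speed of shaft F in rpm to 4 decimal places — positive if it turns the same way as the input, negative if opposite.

Stage 1 [28T→28T]: ω = 2408.0000×28/28 = 2408.0000 rpm, dir flips to −; running = −2408.0000
Stage 2 [48T→95T]: ω = 2408.0000×48/95 = 1216.6737 rpm, dir flips to +; running = +1216.6737
Stage 3 [92T→92T]: ω = 1216.6737×92/92 = 1216.6737 rpm, dir flips to −; running = −1216.6737
Stage 4 [92T→39T]: ω = 1216.6737×92/39 = 2870.1020 rpm, dir flips to +; running = +2870.1020
Stage 5 [67T→67T]: ω = 2870.1020×67/67 = 2870.1020 rpm, dir flips to −; running = −2870.1020

-2870.1020 rpm (opposite to input, |ω| = 2870.1020 rpm)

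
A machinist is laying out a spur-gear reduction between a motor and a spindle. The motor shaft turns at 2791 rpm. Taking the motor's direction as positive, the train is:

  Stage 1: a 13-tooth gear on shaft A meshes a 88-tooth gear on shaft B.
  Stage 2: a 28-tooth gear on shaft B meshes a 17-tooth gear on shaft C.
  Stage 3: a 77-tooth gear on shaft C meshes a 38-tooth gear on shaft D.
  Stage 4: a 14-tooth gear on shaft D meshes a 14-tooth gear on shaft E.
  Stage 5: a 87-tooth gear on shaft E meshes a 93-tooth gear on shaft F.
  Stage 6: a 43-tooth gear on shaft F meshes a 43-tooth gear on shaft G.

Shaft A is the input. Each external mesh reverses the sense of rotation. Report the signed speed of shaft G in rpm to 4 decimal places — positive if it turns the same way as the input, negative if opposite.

+1287.2801 rpm (same as input, |ω| = 1287.2801 rpm)

Stage 1 [13T→88T]: ω = 2791.0000×13/88 = 412.3068 rpm, dir flips to −; running = −412.3068
Stage 2 [28T→17T]: ω = 412.3068×28/17 = 679.0936 rpm, dir flips to +; running = +679.0936
Stage 3 [77T→38T]: ω = 679.0936×77/38 = 1376.0580 rpm, dir flips to −; running = −1376.0580
Stage 4 [14T→14T]: ω = 1376.0580×14/14 = 1376.0580 rpm, dir flips to +; running = +1376.0580
Stage 5 [87T→93T]: ω = 1376.0580×87/93 = 1287.2801 rpm, dir flips to −; running = −1287.2801
Stage 6 [43T→43T]: ω = 1287.2801×43/43 = 1287.2801 rpm, dir flips to +; running = +1287.2801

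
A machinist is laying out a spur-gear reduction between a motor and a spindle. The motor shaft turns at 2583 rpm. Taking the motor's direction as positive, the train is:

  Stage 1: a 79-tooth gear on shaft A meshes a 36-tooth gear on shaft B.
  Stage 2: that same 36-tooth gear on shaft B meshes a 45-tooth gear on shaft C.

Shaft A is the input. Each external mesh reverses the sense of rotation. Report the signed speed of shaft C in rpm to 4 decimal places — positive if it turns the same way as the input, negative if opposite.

Stage 1 [79T→36T]: ω = 2583.0000×79/36 = 5668.2500 rpm, dir flips to −; running = −5668.2500
Stage 2 [36T→45T]: ω = 5668.2500×36/45 = 4534.6000 rpm, dir flips to +; running = +4534.6000

+4534.6000 rpm (same as input, |ω| = 4534.6000 rpm)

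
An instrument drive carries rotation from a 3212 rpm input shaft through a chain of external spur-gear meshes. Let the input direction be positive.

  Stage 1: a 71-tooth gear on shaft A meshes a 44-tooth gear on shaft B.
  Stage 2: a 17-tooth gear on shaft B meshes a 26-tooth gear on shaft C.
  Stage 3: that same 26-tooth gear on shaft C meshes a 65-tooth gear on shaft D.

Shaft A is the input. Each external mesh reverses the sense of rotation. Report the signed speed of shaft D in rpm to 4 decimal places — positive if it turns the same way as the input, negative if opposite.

-1355.5538 rpm (opposite to input, |ω| = 1355.5538 rpm)

Stage 1 [71T→44T]: ω = 3212.0000×71/44 = 5183.0000 rpm, dir flips to −; running = −5183.0000
Stage 2 [17T→26T]: ω = 5183.0000×17/26 = 3388.8846 rpm, dir flips to +; running = +3388.8846
Stage 3 [26T→65T]: ω = 3388.8846×26/65 = 1355.5538 rpm, dir flips to −; running = −1355.5538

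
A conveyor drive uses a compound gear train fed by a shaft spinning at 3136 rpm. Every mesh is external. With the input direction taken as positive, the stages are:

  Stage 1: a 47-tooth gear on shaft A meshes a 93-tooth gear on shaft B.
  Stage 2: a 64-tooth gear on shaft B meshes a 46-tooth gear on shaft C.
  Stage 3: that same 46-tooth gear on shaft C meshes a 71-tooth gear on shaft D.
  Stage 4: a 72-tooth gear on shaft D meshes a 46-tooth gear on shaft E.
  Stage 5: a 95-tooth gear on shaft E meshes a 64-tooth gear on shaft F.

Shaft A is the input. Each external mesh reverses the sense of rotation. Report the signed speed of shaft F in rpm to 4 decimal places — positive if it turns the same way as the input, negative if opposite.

Stage 1 [47T→93T]: ω = 3136.0000×47/93 = 1584.8602 rpm, dir flips to −; running = −1584.8602
Stage 2 [64T→46T]: ω = 1584.8602×64/46 = 2205.0229 rpm, dir flips to +; running = +2205.0229
Stage 3 [46T→71T]: ω = 2205.0229×46/71 = 1428.6064 rpm, dir flips to −; running = −1428.6064
Stage 4 [72T→46T]: ω = 1428.6064×72/46 = 2236.0796 rpm, dir flips to +; running = +2236.0796
Stage 5 [95T→64T]: ω = 2236.0796×95/64 = 3319.1806 rpm, dir flips to −; running = −3319.1806

-3319.1806 rpm (opposite to input, |ω| = 3319.1806 rpm)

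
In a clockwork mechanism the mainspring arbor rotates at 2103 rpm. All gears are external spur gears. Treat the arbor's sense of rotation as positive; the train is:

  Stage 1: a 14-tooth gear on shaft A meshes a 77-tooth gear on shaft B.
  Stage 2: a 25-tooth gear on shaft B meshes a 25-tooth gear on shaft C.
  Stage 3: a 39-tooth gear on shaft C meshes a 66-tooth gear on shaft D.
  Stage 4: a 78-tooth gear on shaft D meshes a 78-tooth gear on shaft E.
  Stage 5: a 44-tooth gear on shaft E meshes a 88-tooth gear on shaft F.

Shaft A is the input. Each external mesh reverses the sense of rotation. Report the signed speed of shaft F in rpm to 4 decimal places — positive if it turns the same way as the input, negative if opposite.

Stage 1 [14T→77T]: ω = 2103.0000×14/77 = 382.3636 rpm, dir flips to −; running = −382.3636
Stage 2 [25T→25T]: ω = 382.3636×25/25 = 382.3636 rpm, dir flips to +; running = +382.3636
Stage 3 [39T→66T]: ω = 382.3636×39/66 = 225.9421 rpm, dir flips to −; running = −225.9421
Stage 4 [78T→78T]: ω = 225.9421×78/78 = 225.9421 rpm, dir flips to +; running = +225.9421
Stage 5 [44T→88T]: ω = 225.9421×44/88 = 112.9711 rpm, dir flips to −; running = −112.9711

-112.9711 rpm (opposite to input, |ω| = 112.9711 rpm)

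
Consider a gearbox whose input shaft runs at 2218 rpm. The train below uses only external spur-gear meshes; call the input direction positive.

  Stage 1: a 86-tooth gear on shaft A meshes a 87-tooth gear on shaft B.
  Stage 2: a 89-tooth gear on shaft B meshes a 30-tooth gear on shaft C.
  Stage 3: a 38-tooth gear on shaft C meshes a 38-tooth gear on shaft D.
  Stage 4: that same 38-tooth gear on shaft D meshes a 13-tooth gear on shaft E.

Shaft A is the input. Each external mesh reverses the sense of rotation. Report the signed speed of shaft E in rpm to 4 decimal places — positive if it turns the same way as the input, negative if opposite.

Stage 1 [86T→87T]: ω = 2218.0000×86/87 = 2192.5057 rpm, dir flips to −; running = −2192.5057
Stage 2 [89T→30T]: ω = 2192.5057×89/30 = 6504.4337 rpm, dir flips to +; running = +6504.4337
Stage 3 [38T→38T]: ω = 6504.4337×38/38 = 6504.4337 rpm, dir flips to −; running = −6504.4337
Stage 4 [38T→13T]: ω = 6504.4337×38/13 = 19012.9601 rpm, dir flips to +; running = +19012.9601

+19012.9601 rpm (same as input, |ω| = 19012.9601 rpm)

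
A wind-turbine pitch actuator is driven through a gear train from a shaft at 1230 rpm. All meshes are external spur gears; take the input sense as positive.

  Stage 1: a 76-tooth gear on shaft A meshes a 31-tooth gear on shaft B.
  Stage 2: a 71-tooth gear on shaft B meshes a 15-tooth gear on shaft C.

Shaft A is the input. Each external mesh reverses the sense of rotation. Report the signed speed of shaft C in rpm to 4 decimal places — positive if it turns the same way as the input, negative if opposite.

+14273.2903 rpm (same as input, |ω| = 14273.2903 rpm)

Stage 1 [76T→31T]: ω = 1230.0000×76/31 = 3015.4839 rpm, dir flips to −; running = −3015.4839
Stage 2 [71T→15T]: ω = 3015.4839×71/15 = 14273.2903 rpm, dir flips to +; running = +14273.2903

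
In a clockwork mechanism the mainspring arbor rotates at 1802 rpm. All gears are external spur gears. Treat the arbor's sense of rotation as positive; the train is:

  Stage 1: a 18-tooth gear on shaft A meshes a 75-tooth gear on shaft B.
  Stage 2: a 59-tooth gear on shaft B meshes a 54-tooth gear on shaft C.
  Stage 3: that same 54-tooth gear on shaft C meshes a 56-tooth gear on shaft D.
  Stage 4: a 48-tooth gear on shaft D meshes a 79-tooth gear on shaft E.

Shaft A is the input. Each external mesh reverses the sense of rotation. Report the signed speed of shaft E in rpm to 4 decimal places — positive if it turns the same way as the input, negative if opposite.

+276.8498 rpm (same as input, |ω| = 276.8498 rpm)

Stage 1 [18T→75T]: ω = 1802.0000×18/75 = 432.4800 rpm, dir flips to −; running = −432.4800
Stage 2 [59T→54T]: ω = 432.4800×59/54 = 472.5244 rpm, dir flips to +; running = +472.5244
Stage 3 [54T→56T]: ω = 472.5244×54/56 = 455.6486 rpm, dir flips to −; running = −455.6486
Stage 4 [48T→79T]: ω = 455.6486×48/79 = 276.8498 rpm, dir flips to +; running = +276.8498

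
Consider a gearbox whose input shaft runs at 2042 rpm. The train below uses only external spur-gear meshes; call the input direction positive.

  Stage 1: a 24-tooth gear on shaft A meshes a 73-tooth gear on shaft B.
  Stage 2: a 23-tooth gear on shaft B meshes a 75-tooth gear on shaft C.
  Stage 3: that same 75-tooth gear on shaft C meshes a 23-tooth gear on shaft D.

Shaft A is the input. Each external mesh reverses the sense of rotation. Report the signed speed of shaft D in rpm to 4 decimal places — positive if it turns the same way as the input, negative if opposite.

Stage 1 [24T→73T]: ω = 2042.0000×24/73 = 671.3425 rpm, dir flips to −; running = −671.3425
Stage 2 [23T→75T]: ω = 671.3425×23/75 = 205.8784 rpm, dir flips to +; running = +205.8784
Stage 3 [75T→23T]: ω = 205.8784×75/23 = 671.3425 rpm, dir flips to −; running = −671.3425

-671.3425 rpm (opposite to input, |ω| = 671.3425 rpm)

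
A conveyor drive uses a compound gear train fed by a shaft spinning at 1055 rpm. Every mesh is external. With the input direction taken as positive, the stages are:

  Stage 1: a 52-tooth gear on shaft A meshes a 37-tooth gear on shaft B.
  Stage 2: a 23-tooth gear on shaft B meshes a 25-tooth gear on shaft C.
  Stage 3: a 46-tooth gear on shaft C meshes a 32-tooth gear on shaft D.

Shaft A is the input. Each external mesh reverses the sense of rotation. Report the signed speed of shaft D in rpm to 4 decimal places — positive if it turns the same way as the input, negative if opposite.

Stage 1 [52T→37T]: ω = 1055.0000×52/37 = 1482.7027 rpm, dir flips to −; running = −1482.7027
Stage 2 [23T→25T]: ω = 1482.7027×23/25 = 1364.0865 rpm, dir flips to +; running = +1364.0865
Stage 3 [46T→32T]: ω = 1364.0865×46/32 = 1960.8743 rpm, dir flips to −; running = −1960.8743

-1960.8743 rpm (opposite to input, |ω| = 1960.8743 rpm)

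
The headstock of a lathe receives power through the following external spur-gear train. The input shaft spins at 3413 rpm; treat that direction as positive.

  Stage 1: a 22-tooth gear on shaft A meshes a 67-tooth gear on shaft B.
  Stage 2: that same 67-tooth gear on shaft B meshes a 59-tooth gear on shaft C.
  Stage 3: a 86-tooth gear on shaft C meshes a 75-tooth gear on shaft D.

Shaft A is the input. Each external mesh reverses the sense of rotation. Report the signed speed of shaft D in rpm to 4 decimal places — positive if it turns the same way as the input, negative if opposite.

-1459.2985 rpm (opposite to input, |ω| = 1459.2985 rpm)

Stage 1 [22T→67T]: ω = 3413.0000×22/67 = 1120.6866 rpm, dir flips to −; running = −1120.6866
Stage 2 [67T→59T]: ω = 1120.6866×67/59 = 1272.6441 rpm, dir flips to +; running = +1272.6441
Stage 3 [86T→75T]: ω = 1272.6441×86/75 = 1459.2985 rpm, dir flips to −; running = −1459.2985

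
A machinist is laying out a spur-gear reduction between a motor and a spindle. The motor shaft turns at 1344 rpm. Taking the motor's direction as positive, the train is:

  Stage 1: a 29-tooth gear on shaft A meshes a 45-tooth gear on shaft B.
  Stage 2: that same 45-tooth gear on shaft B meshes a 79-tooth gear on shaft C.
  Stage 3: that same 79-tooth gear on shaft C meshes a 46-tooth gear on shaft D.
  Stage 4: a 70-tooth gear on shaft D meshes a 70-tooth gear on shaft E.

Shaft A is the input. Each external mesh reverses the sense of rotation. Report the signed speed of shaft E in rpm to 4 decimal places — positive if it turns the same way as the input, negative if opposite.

+847.3043 rpm (same as input, |ω| = 847.3043 rpm)

Stage 1 [29T→45T]: ω = 1344.0000×29/45 = 866.1333 rpm, dir flips to −; running = −866.1333
Stage 2 [45T→79T]: ω = 866.1333×45/79 = 493.3671 rpm, dir flips to +; running = +493.3671
Stage 3 [79T→46T]: ω = 493.3671×79/46 = 847.3043 rpm, dir flips to −; running = −847.3043
Stage 4 [70T→70T]: ω = 847.3043×70/70 = 847.3043 rpm, dir flips to +; running = +847.3043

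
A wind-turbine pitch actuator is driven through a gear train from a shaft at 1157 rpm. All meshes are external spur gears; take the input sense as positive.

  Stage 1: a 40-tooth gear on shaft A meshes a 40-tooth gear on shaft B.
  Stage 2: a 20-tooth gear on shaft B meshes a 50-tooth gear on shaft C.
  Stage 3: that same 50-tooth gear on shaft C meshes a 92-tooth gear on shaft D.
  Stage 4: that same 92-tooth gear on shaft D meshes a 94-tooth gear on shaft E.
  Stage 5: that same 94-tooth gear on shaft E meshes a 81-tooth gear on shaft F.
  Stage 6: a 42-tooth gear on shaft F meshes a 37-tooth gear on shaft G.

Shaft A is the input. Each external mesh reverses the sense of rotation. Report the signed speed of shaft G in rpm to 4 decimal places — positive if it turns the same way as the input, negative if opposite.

+324.2843 rpm (same as input, |ω| = 324.2843 rpm)

Stage 1 [40T→40T]: ω = 1157.0000×40/40 = 1157.0000 rpm, dir flips to −; running = −1157.0000
Stage 2 [20T→50T]: ω = 1157.0000×20/50 = 462.8000 rpm, dir flips to +; running = +462.8000
Stage 3 [50T→92T]: ω = 462.8000×50/92 = 251.5217 rpm, dir flips to −; running = −251.5217
Stage 4 [92T→94T]: ω = 251.5217×92/94 = 246.1702 rpm, dir flips to +; running = +246.1702
Stage 5 [94T→81T]: ω = 246.1702×94/81 = 285.6790 rpm, dir flips to −; running = −285.6790
Stage 6 [42T→37T]: ω = 285.6790×42/37 = 324.2843 rpm, dir flips to +; running = +324.2843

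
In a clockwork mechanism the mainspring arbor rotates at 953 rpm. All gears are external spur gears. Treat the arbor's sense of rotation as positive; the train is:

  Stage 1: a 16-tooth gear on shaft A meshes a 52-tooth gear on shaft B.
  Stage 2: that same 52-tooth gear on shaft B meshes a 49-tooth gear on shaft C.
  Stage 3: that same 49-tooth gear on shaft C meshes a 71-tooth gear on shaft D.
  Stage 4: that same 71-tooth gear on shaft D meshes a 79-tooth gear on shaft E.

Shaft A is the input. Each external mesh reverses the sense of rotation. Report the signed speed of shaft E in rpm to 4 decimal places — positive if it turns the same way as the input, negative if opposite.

Stage 1 [16T→52T]: ω = 953.0000×16/52 = 293.2308 rpm, dir flips to −; running = −293.2308
Stage 2 [52T→49T]: ω = 293.2308×52/49 = 311.1837 rpm, dir flips to +; running = +311.1837
Stage 3 [49T→71T]: ω = 311.1837×49/71 = 214.7606 rpm, dir flips to −; running = −214.7606
Stage 4 [71T→79T]: ω = 214.7606×71/79 = 193.0127 rpm, dir flips to +; running = +193.0127

+193.0127 rpm (same as input, |ω| = 193.0127 rpm)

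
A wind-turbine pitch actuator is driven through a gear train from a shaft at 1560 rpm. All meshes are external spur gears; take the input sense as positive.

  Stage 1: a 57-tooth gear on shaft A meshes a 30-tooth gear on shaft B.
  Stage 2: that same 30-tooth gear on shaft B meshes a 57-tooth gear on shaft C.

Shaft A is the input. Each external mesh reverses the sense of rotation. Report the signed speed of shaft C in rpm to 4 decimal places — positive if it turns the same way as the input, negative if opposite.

+1560.0000 rpm (same as input, |ω| = 1560.0000 rpm)

Stage 1 [57T→30T]: ω = 1560.0000×57/30 = 2964.0000 rpm, dir flips to −; running = −2964.0000
Stage 2 [30T→57T]: ω = 2964.0000×30/57 = 1560.0000 rpm, dir flips to +; running = +1560.0000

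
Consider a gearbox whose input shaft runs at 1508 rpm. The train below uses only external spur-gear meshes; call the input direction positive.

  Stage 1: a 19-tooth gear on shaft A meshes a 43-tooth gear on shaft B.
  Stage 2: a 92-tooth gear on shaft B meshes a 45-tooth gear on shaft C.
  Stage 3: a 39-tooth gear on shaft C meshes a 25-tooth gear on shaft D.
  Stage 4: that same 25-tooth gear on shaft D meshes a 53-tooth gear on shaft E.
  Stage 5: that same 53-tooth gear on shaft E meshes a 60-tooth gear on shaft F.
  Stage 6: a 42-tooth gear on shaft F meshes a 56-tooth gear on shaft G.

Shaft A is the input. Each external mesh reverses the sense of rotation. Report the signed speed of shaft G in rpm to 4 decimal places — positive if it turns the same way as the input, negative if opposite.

+664.1045 rpm (same as input, |ω| = 664.1045 rpm)

Stage 1 [19T→43T]: ω = 1508.0000×19/43 = 666.3256 rpm, dir flips to −; running = −666.3256
Stage 2 [92T→45T]: ω = 666.3256×92/45 = 1362.2656 rpm, dir flips to +; running = +1362.2656
Stage 3 [39T→25T]: ω = 1362.2656×39/25 = 2125.1344 rpm, dir flips to −; running = −2125.1344
Stage 4 [25T→53T]: ω = 2125.1344×25/53 = 1002.4219 rpm, dir flips to +; running = +1002.4219
Stage 5 [53T→60T]: ω = 1002.4219×53/60 = 885.4727 rpm, dir flips to −; running = −885.4727
Stage 6 [42T→56T]: ω = 885.4727×42/56 = 664.1045 rpm, dir flips to +; running = +664.1045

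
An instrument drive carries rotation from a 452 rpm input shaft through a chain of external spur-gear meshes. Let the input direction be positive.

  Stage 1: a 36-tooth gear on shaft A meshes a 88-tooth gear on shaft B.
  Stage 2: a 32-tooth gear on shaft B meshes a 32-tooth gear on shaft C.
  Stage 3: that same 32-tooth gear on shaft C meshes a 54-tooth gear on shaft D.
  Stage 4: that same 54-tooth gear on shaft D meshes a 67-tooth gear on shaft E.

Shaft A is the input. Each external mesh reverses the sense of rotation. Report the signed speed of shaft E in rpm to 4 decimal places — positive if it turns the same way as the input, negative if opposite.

+88.3148 rpm (same as input, |ω| = 88.3148 rpm)

Stage 1 [36T→88T]: ω = 452.0000×36/88 = 184.9091 rpm, dir flips to −; running = −184.9091
Stage 2 [32T→32T]: ω = 184.9091×32/32 = 184.9091 rpm, dir flips to +; running = +184.9091
Stage 3 [32T→54T]: ω = 184.9091×32/54 = 109.5758 rpm, dir flips to −; running = −109.5758
Stage 4 [54T→67T]: ω = 109.5758×54/67 = 88.3148 rpm, dir flips to +; running = +88.3148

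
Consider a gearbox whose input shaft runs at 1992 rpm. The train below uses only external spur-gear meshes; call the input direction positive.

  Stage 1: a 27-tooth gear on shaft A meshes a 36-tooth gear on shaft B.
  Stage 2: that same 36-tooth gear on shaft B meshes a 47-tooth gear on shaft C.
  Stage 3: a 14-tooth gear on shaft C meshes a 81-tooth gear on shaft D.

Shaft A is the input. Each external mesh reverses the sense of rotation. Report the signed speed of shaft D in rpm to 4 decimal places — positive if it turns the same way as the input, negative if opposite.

Stage 1 [27T→36T]: ω = 1992.0000×27/36 = 1494.0000 rpm, dir flips to −; running = −1494.0000
Stage 2 [36T→47T]: ω = 1494.0000×36/47 = 1144.3404 rpm, dir flips to +; running = +1144.3404
Stage 3 [14T→81T]: ω = 1144.3404×14/81 = 197.7872 rpm, dir flips to −; running = −197.7872

-197.7872 rpm (opposite to input, |ω| = 197.7872 rpm)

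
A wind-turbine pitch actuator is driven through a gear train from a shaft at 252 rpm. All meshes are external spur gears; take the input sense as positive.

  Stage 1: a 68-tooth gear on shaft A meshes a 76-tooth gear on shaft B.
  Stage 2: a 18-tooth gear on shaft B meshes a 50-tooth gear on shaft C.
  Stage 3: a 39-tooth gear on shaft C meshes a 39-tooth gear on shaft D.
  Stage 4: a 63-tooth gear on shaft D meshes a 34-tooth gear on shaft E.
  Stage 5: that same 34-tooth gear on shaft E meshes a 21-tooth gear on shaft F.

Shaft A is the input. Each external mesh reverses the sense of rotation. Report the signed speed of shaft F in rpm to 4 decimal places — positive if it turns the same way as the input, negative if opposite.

Stage 1 [68T→76T]: ω = 252.0000×68/76 = 225.4737 rpm, dir flips to −; running = −225.4737
Stage 2 [18T→50T]: ω = 225.4737×18/50 = 81.1705 rpm, dir flips to +; running = +81.1705
Stage 3 [39T→39T]: ω = 81.1705×39/39 = 81.1705 rpm, dir flips to −; running = −81.1705
Stage 4 [63T→34T]: ω = 81.1705×63/34 = 150.4042 rpm, dir flips to +; running = +150.4042
Stage 5 [34T→21T]: ω = 150.4042×34/21 = 243.5116 rpm, dir flips to −; running = −243.5116

-243.5116 rpm (opposite to input, |ω| = 243.5116 rpm)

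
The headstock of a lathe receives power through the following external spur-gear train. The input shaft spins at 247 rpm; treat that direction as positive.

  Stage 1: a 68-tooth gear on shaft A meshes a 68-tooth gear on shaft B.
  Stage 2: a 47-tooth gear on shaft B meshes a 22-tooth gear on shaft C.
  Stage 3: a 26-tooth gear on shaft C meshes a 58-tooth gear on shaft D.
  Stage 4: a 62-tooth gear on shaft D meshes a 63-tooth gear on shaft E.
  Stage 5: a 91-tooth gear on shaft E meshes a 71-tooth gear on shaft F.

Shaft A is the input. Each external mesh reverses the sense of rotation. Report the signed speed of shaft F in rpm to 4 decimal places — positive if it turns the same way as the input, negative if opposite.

Stage 1 [68T→68T]: ω = 247.0000×68/68 = 247.0000 rpm, dir flips to −; running = −247.0000
Stage 2 [47T→22T]: ω = 247.0000×47/22 = 527.6818 rpm, dir flips to +; running = +527.6818
Stage 3 [26T→58T]: ω = 527.6818×26/58 = 236.5470 rpm, dir flips to −; running = −236.5470
Stage 4 [62T→63T]: ω = 236.5470×62/63 = 232.7923 rpm, dir flips to +; running = +232.7923
Stage 5 [91T→71T]: ω = 232.7923×91/71 = 298.3676 rpm, dir flips to −; running = −298.3676

-298.3676 rpm (opposite to input, |ω| = 298.3676 rpm)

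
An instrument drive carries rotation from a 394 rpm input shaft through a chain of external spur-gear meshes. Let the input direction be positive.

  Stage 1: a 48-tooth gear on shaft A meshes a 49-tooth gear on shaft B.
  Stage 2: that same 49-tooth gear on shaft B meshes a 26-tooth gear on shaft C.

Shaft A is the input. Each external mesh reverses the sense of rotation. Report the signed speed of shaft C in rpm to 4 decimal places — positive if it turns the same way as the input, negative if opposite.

+727.3846 rpm (same as input, |ω| = 727.3846 rpm)

Stage 1 [48T→49T]: ω = 394.0000×48/49 = 385.9592 rpm, dir flips to −; running = −385.9592
Stage 2 [49T→26T]: ω = 385.9592×49/26 = 727.3846 rpm, dir flips to +; running = +727.3846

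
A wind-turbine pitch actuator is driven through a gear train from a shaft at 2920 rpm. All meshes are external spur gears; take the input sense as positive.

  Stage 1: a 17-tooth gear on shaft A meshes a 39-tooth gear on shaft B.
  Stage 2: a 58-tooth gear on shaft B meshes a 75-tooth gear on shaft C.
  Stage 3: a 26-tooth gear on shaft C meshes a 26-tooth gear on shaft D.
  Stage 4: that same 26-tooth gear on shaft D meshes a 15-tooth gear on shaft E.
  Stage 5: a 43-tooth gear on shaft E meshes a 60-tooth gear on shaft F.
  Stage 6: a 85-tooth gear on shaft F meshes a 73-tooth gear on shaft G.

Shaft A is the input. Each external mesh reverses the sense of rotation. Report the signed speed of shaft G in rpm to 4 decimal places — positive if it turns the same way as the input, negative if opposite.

Stage 1 [17T→39T]: ω = 2920.0000×17/39 = 1272.8205 rpm, dir flips to −; running = −1272.8205
Stage 2 [58T→75T]: ω = 1272.8205×58/75 = 984.3145 rpm, dir flips to +; running = +984.3145
Stage 3 [26T→26T]: ω = 984.3145×26/26 = 984.3145 rpm, dir flips to −; running = −984.3145
Stage 4 [26T→15T]: ω = 984.3145×26/15 = 1706.1452 rpm, dir flips to +; running = +1706.1452
Stage 5 [43T→60T]: ω = 1706.1452×43/60 = 1222.7374 rpm, dir flips to −; running = −1222.7374
Stage 6 [85T→73T]: ω = 1222.7374×85/73 = 1423.7353 rpm, dir flips to +; running = +1423.7353

+1423.7353 rpm (same as input, |ω| = 1423.7353 rpm)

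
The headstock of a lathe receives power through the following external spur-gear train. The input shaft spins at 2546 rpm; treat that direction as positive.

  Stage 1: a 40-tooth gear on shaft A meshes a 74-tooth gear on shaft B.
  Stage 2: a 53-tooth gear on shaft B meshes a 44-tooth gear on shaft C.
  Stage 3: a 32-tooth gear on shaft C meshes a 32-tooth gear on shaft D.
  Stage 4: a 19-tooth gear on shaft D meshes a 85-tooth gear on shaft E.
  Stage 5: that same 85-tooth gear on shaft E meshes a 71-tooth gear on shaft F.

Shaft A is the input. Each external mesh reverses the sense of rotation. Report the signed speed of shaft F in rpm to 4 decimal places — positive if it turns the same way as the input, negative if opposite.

-443.6139 rpm (opposite to input, |ω| = 443.6139 rpm)

Stage 1 [40T→74T]: ω = 2546.0000×40/74 = 1376.2162 rpm, dir flips to −; running = −1376.2162
Stage 2 [53T→44T]: ω = 1376.2162×53/44 = 1657.7150 rpm, dir flips to +; running = +1657.7150
Stage 3 [32T→32T]: ω = 1657.7150×32/32 = 1657.7150 rpm, dir flips to −; running = −1657.7150
Stage 4 [19T→85T]: ω = 1657.7150×19/85 = 370.5481 rpm, dir flips to +; running = +370.5481
Stage 5 [85T→71T]: ω = 370.5481×85/71 = 443.6139 rpm, dir flips to −; running = −443.6139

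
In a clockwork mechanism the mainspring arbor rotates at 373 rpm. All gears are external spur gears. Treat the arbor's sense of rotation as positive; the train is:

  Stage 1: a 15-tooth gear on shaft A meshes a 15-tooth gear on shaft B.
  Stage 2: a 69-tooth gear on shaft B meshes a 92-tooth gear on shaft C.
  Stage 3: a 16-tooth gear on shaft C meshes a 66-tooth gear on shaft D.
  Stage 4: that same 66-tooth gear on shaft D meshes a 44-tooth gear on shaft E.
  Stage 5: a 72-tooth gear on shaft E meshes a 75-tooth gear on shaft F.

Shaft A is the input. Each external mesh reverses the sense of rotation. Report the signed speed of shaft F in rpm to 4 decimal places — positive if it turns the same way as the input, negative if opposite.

-97.6582 rpm (opposite to input, |ω| = 97.6582 rpm)

Stage 1 [15T→15T]: ω = 373.0000×15/15 = 373.0000 rpm, dir flips to −; running = −373.0000
Stage 2 [69T→92T]: ω = 373.0000×69/92 = 279.7500 rpm, dir flips to +; running = +279.7500
Stage 3 [16T→66T]: ω = 279.7500×16/66 = 67.8182 rpm, dir flips to −; running = −67.8182
Stage 4 [66T→44T]: ω = 67.8182×66/44 = 101.7273 rpm, dir flips to +; running = +101.7273
Stage 5 [72T→75T]: ω = 101.7273×72/75 = 97.6582 rpm, dir flips to −; running = −97.6582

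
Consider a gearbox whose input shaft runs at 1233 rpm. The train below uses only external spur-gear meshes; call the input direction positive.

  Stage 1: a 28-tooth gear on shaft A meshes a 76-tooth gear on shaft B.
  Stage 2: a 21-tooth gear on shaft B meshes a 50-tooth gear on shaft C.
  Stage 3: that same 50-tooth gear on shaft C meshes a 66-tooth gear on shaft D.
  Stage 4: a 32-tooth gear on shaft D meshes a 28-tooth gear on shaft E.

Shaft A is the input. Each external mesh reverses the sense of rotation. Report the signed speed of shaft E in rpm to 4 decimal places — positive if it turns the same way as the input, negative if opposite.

+165.1866 rpm (same as input, |ω| = 165.1866 rpm)

Stage 1 [28T→76T]: ω = 1233.0000×28/76 = 454.2632 rpm, dir flips to −; running = −454.2632
Stage 2 [21T→50T]: ω = 454.2632×21/50 = 190.7905 rpm, dir flips to +; running = +190.7905
Stage 3 [50T→66T]: ω = 190.7905×50/66 = 144.5383 rpm, dir flips to −; running = −144.5383
Stage 4 [32T→28T]: ω = 144.5383×32/28 = 165.1866 rpm, dir flips to +; running = +165.1866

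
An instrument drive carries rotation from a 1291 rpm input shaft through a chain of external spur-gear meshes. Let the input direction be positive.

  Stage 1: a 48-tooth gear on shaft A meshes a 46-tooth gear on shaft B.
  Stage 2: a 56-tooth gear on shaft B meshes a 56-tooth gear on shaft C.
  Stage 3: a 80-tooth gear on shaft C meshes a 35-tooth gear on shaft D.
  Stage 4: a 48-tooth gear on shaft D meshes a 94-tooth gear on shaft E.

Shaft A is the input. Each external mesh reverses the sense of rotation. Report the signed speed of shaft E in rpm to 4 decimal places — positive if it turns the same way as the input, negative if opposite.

+1572.3346 rpm (same as input, |ω| = 1572.3346 rpm)

Stage 1 [48T→46T]: ω = 1291.0000×48/46 = 1347.1304 rpm, dir flips to −; running = −1347.1304
Stage 2 [56T→56T]: ω = 1347.1304×56/56 = 1347.1304 rpm, dir flips to +; running = +1347.1304
Stage 3 [80T→35T]: ω = 1347.1304×80/35 = 3079.1553 rpm, dir flips to −; running = −3079.1553
Stage 4 [48T→94T]: ω = 3079.1553×48/94 = 1572.3346 rpm, dir flips to +; running = +1572.3346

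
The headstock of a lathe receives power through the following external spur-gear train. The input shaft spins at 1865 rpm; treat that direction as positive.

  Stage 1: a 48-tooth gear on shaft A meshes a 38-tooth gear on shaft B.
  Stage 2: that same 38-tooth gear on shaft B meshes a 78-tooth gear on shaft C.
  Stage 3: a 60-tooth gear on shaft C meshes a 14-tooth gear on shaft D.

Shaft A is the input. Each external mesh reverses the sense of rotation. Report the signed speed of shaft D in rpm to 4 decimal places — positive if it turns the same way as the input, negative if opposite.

-4918.6813 rpm (opposite to input, |ω| = 4918.6813 rpm)

Stage 1 [48T→38T]: ω = 1865.0000×48/38 = 2355.7895 rpm, dir flips to −; running = −2355.7895
Stage 2 [38T→78T]: ω = 2355.7895×38/78 = 1147.6923 rpm, dir flips to +; running = +1147.6923
Stage 3 [60T→14T]: ω = 1147.6923×60/14 = 4918.6813 rpm, dir flips to −; running = −4918.6813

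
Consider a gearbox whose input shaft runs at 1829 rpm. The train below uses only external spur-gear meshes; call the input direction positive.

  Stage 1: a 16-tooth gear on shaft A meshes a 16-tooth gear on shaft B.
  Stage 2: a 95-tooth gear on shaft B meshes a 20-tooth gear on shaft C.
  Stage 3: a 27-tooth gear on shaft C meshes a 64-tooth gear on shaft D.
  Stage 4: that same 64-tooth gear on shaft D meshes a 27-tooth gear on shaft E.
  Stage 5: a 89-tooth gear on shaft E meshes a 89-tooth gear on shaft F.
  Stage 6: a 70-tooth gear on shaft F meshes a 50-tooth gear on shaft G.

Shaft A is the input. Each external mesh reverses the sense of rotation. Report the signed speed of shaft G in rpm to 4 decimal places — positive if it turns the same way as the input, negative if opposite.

+12162.8500 rpm (same as input, |ω| = 12162.8500 rpm)

Stage 1 [16T→16T]: ω = 1829.0000×16/16 = 1829.0000 rpm, dir flips to −; running = −1829.0000
Stage 2 [95T→20T]: ω = 1829.0000×95/20 = 8687.7500 rpm, dir flips to +; running = +8687.7500
Stage 3 [27T→64T]: ω = 8687.7500×27/64 = 3665.1445 rpm, dir flips to −; running = −3665.1445
Stage 4 [64T→27T]: ω = 3665.1445×64/27 = 8687.7500 rpm, dir flips to +; running = +8687.7500
Stage 5 [89T→89T]: ω = 8687.7500×89/89 = 8687.7500 rpm, dir flips to −; running = −8687.7500
Stage 6 [70T→50T]: ω = 8687.7500×70/50 = 12162.8500 rpm, dir flips to +; running = +12162.8500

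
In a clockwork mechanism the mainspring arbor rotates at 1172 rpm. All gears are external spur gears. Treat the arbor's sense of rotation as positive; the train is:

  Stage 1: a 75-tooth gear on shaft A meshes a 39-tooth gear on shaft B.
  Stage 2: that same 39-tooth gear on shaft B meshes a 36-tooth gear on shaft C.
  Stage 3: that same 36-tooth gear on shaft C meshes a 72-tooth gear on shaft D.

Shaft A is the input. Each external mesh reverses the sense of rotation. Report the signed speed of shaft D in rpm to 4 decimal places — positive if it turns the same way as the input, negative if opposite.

-1220.8333 rpm (opposite to input, |ω| = 1220.8333 rpm)

Stage 1 [75T→39T]: ω = 1172.0000×75/39 = 2253.8462 rpm, dir flips to −; running = −2253.8462
Stage 2 [39T→36T]: ω = 2253.8462×39/36 = 2441.6667 rpm, dir flips to +; running = +2441.6667
Stage 3 [36T→72T]: ω = 2441.6667×36/72 = 1220.8333 rpm, dir flips to −; running = −1220.8333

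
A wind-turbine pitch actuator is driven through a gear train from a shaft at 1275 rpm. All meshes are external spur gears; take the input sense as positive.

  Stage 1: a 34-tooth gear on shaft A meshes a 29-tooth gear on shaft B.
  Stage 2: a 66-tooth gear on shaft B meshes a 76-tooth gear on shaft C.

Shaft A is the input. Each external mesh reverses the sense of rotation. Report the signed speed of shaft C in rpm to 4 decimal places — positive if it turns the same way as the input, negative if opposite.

+1298.1397 rpm (same as input, |ω| = 1298.1397 rpm)

Stage 1 [34T→29T]: ω = 1275.0000×34/29 = 1494.8276 rpm, dir flips to −; running = −1494.8276
Stage 2 [66T→76T]: ω = 1494.8276×66/76 = 1298.1397 rpm, dir flips to +; running = +1298.1397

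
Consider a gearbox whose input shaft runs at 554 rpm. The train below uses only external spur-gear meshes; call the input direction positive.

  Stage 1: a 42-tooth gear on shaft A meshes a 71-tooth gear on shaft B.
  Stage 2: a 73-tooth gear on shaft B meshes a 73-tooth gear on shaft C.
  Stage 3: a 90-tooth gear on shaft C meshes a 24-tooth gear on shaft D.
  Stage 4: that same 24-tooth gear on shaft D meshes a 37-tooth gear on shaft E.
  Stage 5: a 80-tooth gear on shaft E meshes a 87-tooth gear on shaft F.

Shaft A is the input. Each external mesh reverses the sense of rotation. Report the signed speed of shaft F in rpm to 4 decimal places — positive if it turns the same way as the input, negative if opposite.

Stage 1 [42T→71T]: ω = 554.0000×42/71 = 327.7183 rpm, dir flips to −; running = −327.7183
Stage 2 [73T→73T]: ω = 327.7183×73/73 = 327.7183 rpm, dir flips to +; running = +327.7183
Stage 3 [90T→24T]: ω = 327.7183×90/24 = 1228.9437 rpm, dir flips to −; running = −1228.9437
Stage 4 [24T→37T]: ω = 1228.9437×24/37 = 797.1526 rpm, dir flips to +; running = +797.1526
Stage 5 [80T→87T]: ω = 797.1526×80/87 = 733.0139 rpm, dir flips to −; running = −733.0139

-733.0139 rpm (opposite to input, |ω| = 733.0139 rpm)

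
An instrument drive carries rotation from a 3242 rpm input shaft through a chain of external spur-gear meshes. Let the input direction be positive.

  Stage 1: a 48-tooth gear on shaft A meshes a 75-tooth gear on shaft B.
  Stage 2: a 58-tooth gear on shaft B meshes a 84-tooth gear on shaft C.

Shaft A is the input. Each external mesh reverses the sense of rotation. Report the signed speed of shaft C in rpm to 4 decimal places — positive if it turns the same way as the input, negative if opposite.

Stage 1 [48T→75T]: ω = 3242.0000×48/75 = 2074.8800 rpm, dir flips to −; running = −2074.8800
Stage 2 [58T→84T]: ω = 2074.8800×58/84 = 1432.6552 rpm, dir flips to +; running = +1432.6552

+1432.6552 rpm (same as input, |ω| = 1432.6552 rpm)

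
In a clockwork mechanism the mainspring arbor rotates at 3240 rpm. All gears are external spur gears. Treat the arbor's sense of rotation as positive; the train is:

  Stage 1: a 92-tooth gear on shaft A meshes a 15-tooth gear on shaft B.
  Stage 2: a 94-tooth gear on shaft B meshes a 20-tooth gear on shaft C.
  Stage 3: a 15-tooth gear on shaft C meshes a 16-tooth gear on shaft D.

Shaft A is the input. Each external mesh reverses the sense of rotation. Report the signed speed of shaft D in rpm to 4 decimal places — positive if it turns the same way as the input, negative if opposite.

Stage 1 [92T→15T]: ω = 3240.0000×92/15 = 19872.0000 rpm, dir flips to −; running = −19872.0000
Stage 2 [94T→20T]: ω = 19872.0000×94/20 = 93398.4000 rpm, dir flips to +; running = +93398.4000
Stage 3 [15T→16T]: ω = 93398.4000×15/16 = 87561.0000 rpm, dir flips to −; running = −87561.0000

-87561.0000 rpm (opposite to input, |ω| = 87561.0000 rpm)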